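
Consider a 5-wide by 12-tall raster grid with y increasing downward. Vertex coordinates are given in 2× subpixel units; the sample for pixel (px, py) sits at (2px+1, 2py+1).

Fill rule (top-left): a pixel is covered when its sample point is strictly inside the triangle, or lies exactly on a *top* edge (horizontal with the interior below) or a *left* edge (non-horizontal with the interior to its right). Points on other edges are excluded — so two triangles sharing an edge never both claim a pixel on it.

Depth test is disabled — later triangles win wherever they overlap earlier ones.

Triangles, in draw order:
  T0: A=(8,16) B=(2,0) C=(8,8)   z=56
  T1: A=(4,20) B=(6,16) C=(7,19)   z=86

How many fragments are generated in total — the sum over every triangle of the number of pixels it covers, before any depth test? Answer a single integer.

T0:
  2·area = 48
  edge (8, 16)→(2, 0): d=(-6,-16) top-left  bias=+0
  edge (2, 0)→(8, 8): d=(6,8) right/bottom  bias=-1
  edge (8, 8)→(8, 16): d=(0,8) right/bottom  bias=-1
    (2,2)@(5, 5): e=[18,6,24] → #
    (3,2)@(7, 5): e=[50,-10,8] → ·
    (2,3)@(5, 7): e=[6,18,24] → #
    (3,3)@(7, 7): e=[38,2,8] → #
    (4,3)@(9, 7): e=[70,-14,-8] → ·
    (2,4)@(5, 9): e=[-6,30,24] → ·
    (3,4)@(7, 9): e=[26,14,8] → #
    (4,4)@(9, 9): e=[58,-2,-8] → ·
    (3,5)@(7, 11): e=[14,26,8] → #
    (4,5)@(9, 11): e=[46,10,-8] → ·
    (3,6)@(7, 13): e=[2,38,8] → #
    (4,6)@(9, 13): e=[34,22,-8] → ·
  covered (6 px):
    · · · · ·
    · · · · ·
    · · # · ·
    · · # # ·
    · · · # ·
    · · · # ·
    · · · # ·
    · · · · ·
    · · · · ·
    · · · · ·
    · · · · ·
    · · · · ·
T1:
  2·area = 10
  edge (4, 20)→(6, 16): d=(2,-4) top-left  bias=+0
  edge (6, 16)→(7, 19): d=(1,3) right/bottom  bias=-1
  edge (7, 19)→(4, 20): d=(-3,1) right/bottom  bias=-1
    (0,0)@(1, 1): e=[-50,0,60] → ·  [on edge]
    (1,3)@(3, 7): e=[-30,0,40] → ·  [on edge]
    (2,6)@(5, 13): e=[-10,0,20] → ·  [on edge]
    (2,9)@(5, 19): e=[2,6,2] → #
    (3,9)@(7, 19): e=[10,0,0] → ·  [on edge]
    (0,10)@(1, 21): e=[-10,20,0] → ·  [on edge]
    (2,10)@(5, 21): e=[6,8,-4] → ·
  covered (1 px):
    · · · · ·
    · · · · ·
    · · · · ·
    · · · · ·
    · · · · ·
    · · · · ·
    · · · · ·
    · · · · ·
    · · · · ·
    · · # · ·
    · · · · ·
    · · · · ·

Answer: 7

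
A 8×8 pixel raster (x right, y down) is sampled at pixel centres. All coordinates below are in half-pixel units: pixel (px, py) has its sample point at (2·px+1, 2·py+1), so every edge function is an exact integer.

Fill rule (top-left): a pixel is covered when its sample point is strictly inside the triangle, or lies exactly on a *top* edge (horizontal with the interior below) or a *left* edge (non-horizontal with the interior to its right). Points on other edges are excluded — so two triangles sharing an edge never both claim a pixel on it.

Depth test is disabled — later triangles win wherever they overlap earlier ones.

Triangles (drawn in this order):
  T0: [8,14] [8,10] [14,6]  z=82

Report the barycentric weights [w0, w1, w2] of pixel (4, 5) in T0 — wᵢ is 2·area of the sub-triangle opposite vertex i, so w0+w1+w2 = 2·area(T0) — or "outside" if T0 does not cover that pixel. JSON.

T0:
  2·area = 24
  edge (8, 14)→(8, 10): d=(0,-4) top-left  bias=+0
  edge (8, 10)→(14, 6): d=(6,-4) top-left  bias=+0
  edge (14, 6)→(8, 14): d=(-6,8) right/bottom  bias=-1
    (6,3)@(13, 7): e=[20,2,2] → █
    (7,3)@(15, 7): e=[28,10,-14] → ·
    (5,4)@(11, 9): e=[12,6,6] → █
    (6,4)@(13, 9): e=[20,14,-10] → ·
    (4,5)@(9, 11): e=[4,10,10] → █
    (5,5)@(11, 11): e=[12,18,-6] → ·
    (4,6)@(9, 13): e=[4,22,-2] → ·
  covered (3 px):
    · · · · · · · ·
    · · · · · · · ·
    · · · · · · · ·
    · · · · · · █ ·
    · · · · · █ · ·
    · · · · █ · · ·
    · · · · · · · ·
    · · · · · · · ·

Result: [10,10,4]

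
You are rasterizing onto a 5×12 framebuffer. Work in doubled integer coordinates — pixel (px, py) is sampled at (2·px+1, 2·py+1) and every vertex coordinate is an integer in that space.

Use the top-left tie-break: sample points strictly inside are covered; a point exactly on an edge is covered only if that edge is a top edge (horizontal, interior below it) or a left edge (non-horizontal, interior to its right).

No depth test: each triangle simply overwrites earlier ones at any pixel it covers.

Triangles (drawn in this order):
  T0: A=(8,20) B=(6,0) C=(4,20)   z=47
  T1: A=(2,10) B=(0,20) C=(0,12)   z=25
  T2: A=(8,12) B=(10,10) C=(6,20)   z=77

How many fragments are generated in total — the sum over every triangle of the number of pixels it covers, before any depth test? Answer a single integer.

T0:
  2·area = 80  (B↔C swapped to make it positive)
  edge (8, 20)→(4, 20): d=(-4,0) right/bottom  bias=-1
  edge (4, 20)→(6, 0): d=(2,-20) top-left  bias=+0
  edge (6, 0)→(8, 20): d=(2,20) right/bottom  bias=-1
    (2,5)@(5, 11): e=[36,2,42] → #
    (3,5)@(7, 11): e=[36,42,2] → #
    (4,5)@(9, 11): e=[36,82,-38] → ·
    (2,6)@(5, 13): e=[28,6,46] → #
    (4,6)@(9, 13): e=[28,86,-34] → ·
    (2,7)@(5, 15): e=[20,10,50] → #
    (4,7)@(9, 15): e=[20,90,-30] → ·
    (2,8)@(5, 17): e=[12,14,54] → #
    (4,8)@(9, 17): e=[12,94,-26] → ·
    (2,9)@(5, 19): e=[4,18,58] → #
    (4,9)@(9, 19): e=[4,98,-22] → ·
    (2,10)@(5, 21): e=[-4,22,62] → ·
  covered (10 px):
    · · · · ·
    · · · · ·
    · · · · ·
    · · · · ·
    · · · · ·
    · · # # ·
    · · # # ·
    · · # # ·
    · · # # ·
    · · # # ·
    · · · · ·
    · · · · ·
T1:
  2·area = 16
  edge (2, 10)→(0, 20): d=(-2,10) right/bottom  bias=-1
  edge (0, 20)→(0, 12): d=(0,-8) top-left  bias=+0
  edge (0, 12)→(2, 10): d=(2,-2) top-left  bias=+0
    (4,1)@(9, 3): e=[-56,72,0] → ·  [on edge]
    (1,2)@(3, 5): e=[0,24,-8] → ·  [on edge]
    (3,2)@(7, 5): e=[-40,56,0] → ·  [on edge]
    (2,3)@(5, 7): e=[-24,40,0] → ·  [on edge]
    (1,4)@(3, 9): e=[-8,24,0] → ·  [on edge]
    (0,5)@(1, 11): e=[8,8,0] → #  [on edge]
    (1,5)@(3, 11): e=[-12,24,4] → ·
    (0,6)@(1, 13): e=[4,8,4] → #
    (1,6)@(3, 13): e=[-16,24,8] → ·
    (0,7)@(1, 15): e=[0,8,8] → ·  [on edge]
  covered (2 px):
    · · · · ·
    · · · · ·
    · · · · ·
    · · · · ·
    · · · · ·
    # · · · ·
    # · · · ·
    · · · · ·
    · · · · ·
    · · · · ·
    · · · · ·
    · · · · ·
T2:
  2·area = 12
  edge (8, 12)→(10, 10): d=(2,-2) top-left  bias=+0
  edge (10, 10)→(6, 20): d=(-4,10) right/bottom  bias=-1
  edge (6, 20)→(8, 12): d=(2,-8) top-left  bias=+0
    (4,5)@(9, 11): e=[0,6,6] → #  [on edge]
    (3,6)@(7, 13): e=[0,18,-6] → ·  [on edge]
    (4,6)@(9, 13): e=[4,-2,10] → ·
    (2,7)@(5, 15): e=[0,30,-18] → ·  [on edge]
    (1,8)@(3, 17): e=[0,42,-30] → ·  [on edge]
    (3,8)@(7, 17): e=[8,2,2] → #
    (4,8)@(9, 17): e=[12,-18,18] → ·
    (0,9)@(1, 19): e=[0,54,-42] → ·  [on edge]
    (3,9)@(7, 19): e=[12,-6,6] → ·
  covered (2 px):
    · · · · ·
    · · · · ·
    · · · · ·
    · · · · ·
    · · · · ·
    · · · · #
    · · · · ·
    · · · · ·
    · · · # ·
    · · · · ·
    · · · · ·
    · · · · ·

Answer: 14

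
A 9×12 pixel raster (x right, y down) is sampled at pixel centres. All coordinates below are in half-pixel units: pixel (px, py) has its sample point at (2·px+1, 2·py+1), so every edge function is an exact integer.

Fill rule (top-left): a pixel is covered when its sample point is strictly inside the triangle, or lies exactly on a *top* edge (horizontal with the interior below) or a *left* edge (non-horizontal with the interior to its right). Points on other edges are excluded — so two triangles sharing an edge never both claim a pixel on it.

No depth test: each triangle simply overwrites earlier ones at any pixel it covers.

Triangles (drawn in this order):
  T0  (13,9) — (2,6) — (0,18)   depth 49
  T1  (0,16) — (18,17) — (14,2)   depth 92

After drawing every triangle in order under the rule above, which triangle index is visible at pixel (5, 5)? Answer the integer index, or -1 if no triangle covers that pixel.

T0:
  2·area = 138  (B↔C swapped to make it positive)
  edge (13, 9)→(0, 18): d=(-13,9) right/bottom  bias=-1
  edge (0, 18)→(2, 6): d=(2,-12) top-left  bias=+0
  edge (2, 6)→(13, 9): d=(11,3) right/bottom  bias=-1
    (1,3)@(3, 7): e=[116,14,8] → █
    (2,3)@(5, 7): e=[98,38,2] → █
    (3,3)@(7, 7): e=[80,62,-4] → ·
    (1,4)@(3, 9): e=[90,18,30] → █
    (3,4)@(7, 9): e=[54,66,18] → █
    (4,4)@(9, 9): e=[36,90,12] → █
    (5,4)@(11, 9): e=[18,114,6] → █
    (6,4)@(13, 9): e=[0,138,0] → ·  [on edge]
    (1,5)@(3, 11): e=[64,22,52] → █
    (5,5)@(11, 11): e=[-8,118,28] → ·
    (0,6)@(1, 13): e=[56,2,80] → █
    (4,6)@(9, 13): e=[-16,98,56] → ·
  covered (18 px):
    · · · · · · · · ·
    · · · · · · · · ·
    · · · · · · · · ·
    · █ █ · · · · · ·
    · █ █ █ █ █ · · ·
    · █ █ █ █ · · · ·
    █ █ █ █ · · · · ·
    █ █ · · · · · · ·
    █ · · · · · · · ·
    · · · · · · · · ·
    · · · · · · · · ·
    · · · · · · · · ·
T1:
  2·area = 266  (B↔C swapped to make it positive)
  edge (0, 16)→(14, 2): d=(14,-14) top-left  bias=+0
  edge (14, 2)→(18, 17): d=(4,15) right/bottom  bias=-1
  edge (18, 17)→(0, 16): d=(-18,-1) top-left  bias=+0
    (7,0)@(15, 1): e=[0,-19,285] → ·  [on edge]
    (6,1)@(13, 3): e=[0,19,247] → █  [on edge]
    (7,1)@(15, 3): e=[28,-11,249] → ·
    (5,2)@(11, 5): e=[0,57,209] → █  [on edge]
    (7,2)@(15, 5): e=[56,-3,213] → ·
    (4,3)@(9, 7): e=[0,95,171] → █  [on edge]
    (7,3)@(15, 7): e=[84,5,177] → █
    (8,3)@(17, 7): e=[112,-25,179] → ·
    (3,4)@(7, 9): e=[0,133,133] → █  [on edge]
    (8,4)@(17, 9): e=[140,-17,143] → ·
    (2,5)@(5, 11): e=[0,171,95] → █  [on edge]
    (8,5)@(17, 11): e=[168,-9,107] → ·
    (1,6)@(3, 13): e=[0,209,57] → █  [on edge]
    (0,7)@(1, 15): e=[0,247,19] → █  [on edge]
  covered (34 px):
    · · · · · · · · ·
    · · · · · · █ · ·
    · · · · · █ █ · ·
    · · · · █ █ █ █ ·
    · · · █ █ █ █ █ ·
    · · █ █ █ █ █ █ ·
    · █ █ █ █ █ █ █ ·
    █ █ █ █ █ █ █ █ █
    · · · · · · · · ·
    · · · · · · · · ·
    · · · · · · · · ·
    · · · · · · · · ·

Z-buffer (winner per pixel, '.' = empty):
  . . . . . . . . .
  . . . . . . 1 . .
  . . . . . 1 1 . .
  . 0 0 . 1 1 1 1 .
  . 0 0 1 1 1 1 1 .
  . 0 1 1 1 1 1 1 .
  0 1 1 1 1 1 1 1 .
  1 1 1 1 1 1 1 1 1
  0 . . . . . . . .
  . . . . . . . . .
  . . . . . . . . .
  . . . . . . . . .

Final: 1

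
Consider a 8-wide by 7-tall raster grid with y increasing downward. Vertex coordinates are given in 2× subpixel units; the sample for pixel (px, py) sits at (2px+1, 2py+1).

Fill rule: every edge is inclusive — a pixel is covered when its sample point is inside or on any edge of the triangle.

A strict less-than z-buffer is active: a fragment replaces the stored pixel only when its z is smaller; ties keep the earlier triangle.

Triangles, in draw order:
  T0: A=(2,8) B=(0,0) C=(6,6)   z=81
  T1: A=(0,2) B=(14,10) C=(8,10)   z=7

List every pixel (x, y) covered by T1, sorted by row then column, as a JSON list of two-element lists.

T0:
  2·area = 36
  edge (2, 8)→(0, 0): d=(-2,-8) inclusive
  edge (0, 0)→(6, 6): d=(6,6) inclusive
  edge (6, 6)→(2, 8): d=(-4,2) inclusive
    (0,0)@(1, 1): e=[6,0,30] → #  [on edge]
    (1,0)@(3, 1): e=[22,-12,26] → ·
    (0,1)@(1, 3): e=[2,12,22] → #
    (1,1)@(3, 3): e=[18,0,18] → #  [on edge]
    (2,1)@(5, 3): e=[34,-12,14] → ·
    (0,2)@(1, 5): e=[-2,24,14] → ·
    (1,2)@(3, 5): e=[14,12,10] → #
    (2,2)@(5, 5): e=[30,0,6] → #  [on edge]
    (3,2)@(7, 5): e=[46,-12,2] → ·
    (1,3)@(3, 7): e=[10,24,2] → #
    (2,3)@(5, 7): e=[26,12,-2] → ·
    (3,3)@(7, 7): e=[42,0,-6] → ·  [on edge]
    (4,4)@(9, 9): e=[54,0,-18] → ·  [on edge]
    (5,5)@(11, 11): e=[66,0,-30] → ·  [on edge]
    (6,6)@(13, 13): e=[78,0,-42] → ·  [on edge]
  covered (6 px):
    # · · · · · · ·
    # # · · · · · ·
    · # # · · · · ·
    · # · · · · · ·
    · · · · · · · ·
    · · · · · · · ·
    · · · · · · · ·
T1:
  2·area = 48
  edge (0, 2)→(14, 10): d=(14,8) inclusive
  edge (14, 10)→(8, 10): d=(-6,0) inclusive
  edge (8, 10)→(0, 2): d=(-8,-8) inclusive
    (0,1)@(1, 3): e=[6,42,0] → #  [on edge]
    (1,1)@(3, 3): e=[-10,42,16] → ·
    (0,2)@(1, 5): e=[34,30,-16] → ·
    (1,2)@(3, 5): e=[18,30,0] → #  [on edge]
    (2,2)@(5, 5): e=[2,30,16] → #
    (3,2)@(7, 5): e=[-14,30,32] → ·
    (1,3)@(3, 7): e=[46,18,-16] → ·
    (2,3)@(5, 7): e=[30,18,0] → #  [on edge]
    (3,3)@(7, 7): e=[14,18,16] → #
    (4,3)@(9, 7): e=[-2,18,32] → ·
    (2,4)@(5, 9): e=[58,6,-16] → ·
    (3,4)@(7, 9): e=[42,6,0] → #  [on edge]
    (4,5)@(9, 11): e=[54,-6,0] → ·  [on edge]
    (5,6)@(11, 13): e=[66,-18,0] → ·  [on edge]
  covered (8 px):
    · · · · · · · ·
    # · · · · · · ·
    · # # · · · · ·
    · · # # · · · ·
    · · · # # # · ·
    · · · · · · · ·
    · · · · · · · ·

Answer: [[0,1],[1,2],[2,2],[2,3],[3,3],[3,4],[4,4],[5,4]]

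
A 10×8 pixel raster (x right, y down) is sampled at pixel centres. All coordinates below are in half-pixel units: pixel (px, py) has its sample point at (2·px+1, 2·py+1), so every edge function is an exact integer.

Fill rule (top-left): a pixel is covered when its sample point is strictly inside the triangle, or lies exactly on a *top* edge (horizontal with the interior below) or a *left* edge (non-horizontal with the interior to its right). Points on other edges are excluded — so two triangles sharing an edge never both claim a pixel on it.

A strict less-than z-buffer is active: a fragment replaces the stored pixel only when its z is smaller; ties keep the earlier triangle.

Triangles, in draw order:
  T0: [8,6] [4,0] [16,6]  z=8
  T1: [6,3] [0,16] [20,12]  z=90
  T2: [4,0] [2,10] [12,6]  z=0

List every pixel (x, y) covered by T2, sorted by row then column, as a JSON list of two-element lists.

T0:
  2·area = 48
  edge (8, 6)→(4, 0): d=(-4,-6) top-left  bias=+0
  edge (4, 0)→(16, 6): d=(12,6) right/bottom  bias=-1
  edge (16, 6)→(8, 6): d=(-8,0) right/bottom  bias=-1
    (2,0)@(5, 1): e=[2,6,40] → X
    (3,0)@(7, 1): e=[14,-6,40] → .
    (2,1)@(5, 3): e=[-6,30,24] → .
    (3,1)@(7, 3): e=[6,18,24] → X
    (4,1)@(9, 3): e=[18,6,24] → X
    (5,1)@(11, 3): e=[30,-6,24] → .
    (3,2)@(7, 5): e=[-2,42,8] → .
    (4,2)@(9, 5): e=[10,30,8] → X
    (5,2)@(11, 5): e=[22,18,8] → X
    (6,2)@(13, 5): e=[34,6,8] → X
    (7,2)@(15, 5): e=[46,-6,8] → .
    (4,3)@(9, 7): e=[2,54,-8] → .
  covered (6 px):
    . . X . . . . . . .
    . . . X X . . . . .
    . . . . X X X . . .
    . . . . . . . . . .
    . . . . . . . . . .
    . . . . . . . . . .
    . . . . . . . . . .
    . . . . . . . . . .
T1:
  2·area = 236  (B↔C swapped to make it positive)
  edge (6, 3)→(20, 12): d=(14,9) right/bottom  bias=-1
  edge (20, 12)→(0, 16): d=(-20,4) right/bottom  bias=-1
  edge (0, 16)→(6, 3): d=(6,-13) top-left  bias=+0
    (3,2)@(7, 5): e=[19,192,25] → X
    (4,2)@(9, 5): e=[1,184,51] → X
    (5,2)@(11, 5): e=[-17,176,77] → .
    (2,3)@(5, 7): e=[65,160,11] → X
    (5,3)@(11, 7): e=[11,136,89] → X
    (6,3)@(13, 7): e=[-7,128,115] → .
    (2,4)@(5, 9): e=[93,120,23] → X
    (6,4)@(13, 9): e=[21,88,127] → X
    (7,4)@(15, 9): e=[3,80,153] → X
    (8,4)@(17, 9): e=[-15,72,179] → .
    (1,5)@(3, 11): e=[139,88,9] → X
    (8,5)@(17, 11): e=[13,32,191] → X
    (7,6)@(15, 13): e=[59,0,177] → .  [on edge]
    (2,7)@(5, 15): e=[177,0,59] → .  [on edge]
  covered (28 px):
    . . . . . . . . . .
    . . . . . . . . . .
    . . . X X . . . . .
    . . X X X X . . . .
    . . X X X X X X . .
    . X X X X X X X X .
    . X X X X X X . . .
    X X . . . . . . . .
T2:
  2·area = 92  (B↔C swapped to make it positive)
  edge (4, 0)→(12, 6): d=(8,6) right/bottom  bias=-1
  edge (12, 6)→(2, 10): d=(-10,4) right/bottom  bias=-1
  edge (2, 10)→(4, 0): d=(2,-10) top-left  bias=+0
    (2,0)@(5, 1): e=[2,78,12] → X
    (3,0)@(7, 1): e=[-10,70,32] → .
    (2,1)@(5, 3): e=[18,58,16] → X
    (3,1)@(7, 3): e=[6,50,36] → X
    (4,1)@(9, 3): e=[-6,42,56] → .
    (1,2)@(3, 5): e=[46,46,0] → X  [on edge]
    (4,2)@(9, 5): e=[10,22,60] → X
    (5,2)@(11, 5): e=[-2,14,80] → .
    (1,3)@(3, 7): e=[62,26,4] → X
    (5,3)@(11, 7): e=[14,-6,84] → .
    (1,4)@(3, 9): e=[78,6,8] → X
    (2,4)@(5, 9): e=[66,-2,28] → .
    (0,7)@(1, 15): e=[138,-46,0] → .  [on edge]
  covered (12 px):
    . . X . . . . . . .
    . . X X . . . . . .
    . X X X X . . . . .
    . X X X X . . . . .
    . X . . . . . . . .
    . . . . . . . . . .
    . . . . . . . . . .
    . . . . . . . . . .

Result: [[2,0],[2,1],[3,1],[1,2],[2,2],[3,2],[4,2],[1,3],[2,3],[3,3],[4,3],[1,4]]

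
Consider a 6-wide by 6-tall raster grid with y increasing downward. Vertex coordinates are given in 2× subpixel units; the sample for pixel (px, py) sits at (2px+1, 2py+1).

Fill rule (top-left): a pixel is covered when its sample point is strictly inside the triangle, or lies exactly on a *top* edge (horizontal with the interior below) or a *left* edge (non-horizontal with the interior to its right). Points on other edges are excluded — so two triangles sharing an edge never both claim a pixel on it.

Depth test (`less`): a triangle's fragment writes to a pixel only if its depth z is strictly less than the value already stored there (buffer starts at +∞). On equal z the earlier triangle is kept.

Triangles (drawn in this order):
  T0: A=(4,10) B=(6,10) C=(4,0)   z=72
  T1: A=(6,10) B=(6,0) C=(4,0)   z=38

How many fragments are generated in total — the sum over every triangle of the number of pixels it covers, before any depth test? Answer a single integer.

T0:
  2·area = 20  (B↔C swapped to make it positive)
  edge (4, 10)→(4, 0): d=(0,-10) top-left  bias=+0
  edge (4, 0)→(6, 10): d=(2,10) right/bottom  bias=-1
  edge (6, 10)→(4, 10): d=(-2,0) right/bottom  bias=-1
    (2,2)@(5, 5): e=[10,0,10] → ·  [on edge]
    (2,3)@(5, 7): e=[10,4,6] → █
    (3,3)@(7, 7): e=[30,-16,6] → ·
    (2,4)@(5, 9): e=[10,8,2] → █
    (3,4)@(7, 9): e=[30,-12,2] → ·
    (2,5)@(5, 11): e=[10,12,-2] → ·
  covered (2 px):
    · · · · · ·
    · · · · · ·
    · · · · · ·
    · · █ · · ·
    · · █ · · ·
    · · · · · ·
T1:
  2·area = 20  (B↔C swapped to make it positive)
  edge (6, 10)→(4, 0): d=(-2,-10) top-left  bias=+0
  edge (4, 0)→(6, 0): d=(2,0) top-left  bias=+0
  edge (6, 0)→(6, 10): d=(0,10) right/bottom  bias=-1
    (2,0)@(5, 1): e=[8,2,10] → █
    (3,0)@(7, 1): e=[28,2,-10] → ·
    (2,1)@(5, 3): e=[4,6,10] → █
    (3,1)@(7, 3): e=[24,6,-10] → ·
    (2,2)@(5, 5): e=[0,10,10] → █  [on edge]
    (3,2)@(7, 5): e=[20,10,-10] → ·
    (2,3)@(5, 7): e=[-4,14,10] → ·
  covered (3 px):
    · · █ · · ·
    · · █ · · ·
    · · █ · · ·
    · · · · · ·
    · · · · · ·
    · · · · · ·

Result: 5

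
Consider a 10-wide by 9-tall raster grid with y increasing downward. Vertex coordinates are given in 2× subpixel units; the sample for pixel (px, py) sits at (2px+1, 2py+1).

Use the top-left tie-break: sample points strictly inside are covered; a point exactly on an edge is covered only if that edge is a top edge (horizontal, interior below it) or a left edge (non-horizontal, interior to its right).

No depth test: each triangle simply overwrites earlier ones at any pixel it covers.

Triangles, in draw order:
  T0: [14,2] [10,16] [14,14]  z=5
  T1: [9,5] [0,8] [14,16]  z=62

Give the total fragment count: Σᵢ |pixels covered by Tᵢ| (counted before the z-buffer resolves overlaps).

T0:
  2·area = 48  (B↔C swapped to make it positive)
  edge (14, 2)→(14, 14): d=(0,12) right/bottom  bias=-1
  edge (14, 14)→(10, 16): d=(-4,2) right/bottom  bias=-1
  edge (10, 16)→(14, 2): d=(4,-14) top-left  bias=+0
    (6,3)@(13, 7): e=[12,30,6] → #
    (7,3)@(15, 7): e=[-12,26,34] → ·
    (6,4)@(13, 9): e=[12,22,14] → #
    (7,4)@(15, 9): e=[-12,18,42] → ·
    (6,5)@(13, 11): e=[12,14,22] → #
    (7,5)@(15, 11): e=[-12,10,50] → ·
    (5,6)@(11, 13): e=[36,10,2] → #
    (7,6)@(15, 13): e=[-12,2,58] → ·
    (5,7)@(11, 15): e=[36,2,10] → #
    (6,7)@(13, 15): e=[12,-2,38] → ·
    (5,8)@(11, 17): e=[36,-6,18] → ·
  covered (6 px):
    · · · · · · · · · ·
    · · · · · · · · · ·
    · · · · · · · · · ·
    · · · · · · # · · ·
    · · · · · · # · · ·
    · · · · · · # · · ·
    · · · · · # # · · ·
    · · · · · # · · · ·
    · · · · · · · · · ·
T1:
  2·area = 114  (B↔C swapped to make it positive)
  edge (9, 5)→(14, 16): d=(5,11) right/bottom  bias=-1
  edge (14, 16)→(0, 8): d=(-14,-8) top-left  bias=+0
  edge (0, 8)→(9, 5): d=(9,-3) top-left  bias=+0
    (7,1)@(15, 3): e=[-76,190,0] → ·  [on edge]
    (4,2)@(9, 5): e=[0,114,0] → ·  [on edge]
    (1,3)@(3, 7): e=[76,38,0] → #  [on edge]
    (2,3)@(5, 7): e=[54,54,6] → #
    (3,3)@(7, 7): e=[32,70,12] → #
    (4,3)@(9, 7): e=[10,86,18] → #
    (5,3)@(11, 7): e=[-12,102,24] → ·
    (1,4)@(3, 9): e=[86,10,18] → #
    (5,4)@(11, 9): e=[-2,74,42] → ·
    (1,5)@(3, 11): e=[96,-18,36] → ·
    (2,5)@(5, 11): e=[74,-2,42] → ·
    (3,5)@(7, 11): e=[52,14,48] → #
  covered (14 px):
    · · · · · · · · · ·
    · · · · · · · · · ·
    · · · · · · · · · ·
    · # # # # · · · · ·
    · # # # # · · · · ·
    · · · # # # · · · ·
    · · · · # # · · · ·
    · · · · · · # · · ·
    · · · · · · · · · ·

Final: 20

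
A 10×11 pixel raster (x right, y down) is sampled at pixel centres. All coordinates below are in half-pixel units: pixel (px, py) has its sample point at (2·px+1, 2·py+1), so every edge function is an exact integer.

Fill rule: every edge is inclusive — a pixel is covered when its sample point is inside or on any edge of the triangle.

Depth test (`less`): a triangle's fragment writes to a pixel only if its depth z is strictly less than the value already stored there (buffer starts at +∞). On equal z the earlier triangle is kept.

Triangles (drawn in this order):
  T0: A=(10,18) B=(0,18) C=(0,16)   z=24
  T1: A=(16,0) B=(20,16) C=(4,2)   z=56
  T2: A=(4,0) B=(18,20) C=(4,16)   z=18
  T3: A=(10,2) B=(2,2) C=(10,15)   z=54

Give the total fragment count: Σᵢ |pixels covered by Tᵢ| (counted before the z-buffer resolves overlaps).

T0:
  2·area = 20
  edge (10, 18)→(0, 18): d=(-10,0) inclusive
  edge (0, 18)→(0, 16): d=(0,-2) inclusive
  edge (0, 16)→(10, 18): d=(10,2) inclusive
    (0,8)@(1, 17): e=[10,2,8] → #
    (1,8)@(3, 17): e=[10,6,4] → #
    (2,8)@(5, 17): e=[10,10,0] → #  [on edge]
    (3,8)@(7, 17): e=[10,14,-4] → ·
    (0,9)@(1, 19): e=[-10,2,28] → ·
    (1,9)@(3, 19): e=[-10,6,24] → ·
    (2,9)@(5, 19): e=[-10,10,20] → ·
    (7,9)@(15, 19): e=[-10,30,0] → ·  [on edge]
  covered (3 px):
    · · · · · · · · · ·
    · · · · · · · · · ·
    · · · · · · · · · ·
    · · · · · · · · · ·
    · · · · · · · · · ·
    · · · · · · · · · ·
    · · · · · · · · · ·
    · · · · · · · · · ·
    # # # · · · · · · ·
    · · · · · · · · · ·
    · · · · · · · · · ·
T1:
  2·area = 200
  edge (16, 0)→(20, 16): d=(4,16) inclusive
  edge (20, 16)→(4, 2): d=(-16,-14) inclusive
  edge (4, 2)→(16, 0): d=(12,-2) inclusive
    (5,0)@(11, 1): e=[84,114,2] → #
    (6,0)@(13, 1): e=[52,142,6] → #
    (7,0)@(15, 1): e=[20,170,10] → #
    (8,0)@(17, 1): e=[-12,198,14] → ·
    (3,1)@(7, 3): e=[156,26,18] → #
    (4,1)@(9, 3): e=[124,54,22] → #
    (8,1)@(17, 3): e=[-4,166,38] → ·
    (3,2)@(7, 5): e=[164,-6,42] → ·
    (4,2)@(9, 5): e=[132,22,46] → #
    (8,2)@(17, 5): e=[4,134,62] → #
    (9,2)@(19, 5): e=[-28,162,66] → ·
    (4,3)@(9, 7): e=[140,-10,70] → ·
  covered (25 px):
    · · · · · # # # · ·
    · · · # # # # # · ·
    · · · · # # # # # ·
    · · · · · # # # # ·
    · · · · · · # # # ·
    · · · · · · · # # ·
    · · · · · · · · # #
    · · · · · · · · · #
    · · · · · · · · · ·
    · · · · · · · · · ·
    · · · · · · · · · ·
T2:
  2·area = 224
  edge (4, 0)→(18, 20): d=(14,20) inclusive
  edge (18, 20)→(4, 16): d=(-14,-4) inclusive
  edge (4, 16)→(4, 0): d=(0,-16) inclusive
    (2,1)@(5, 3): e=[22,186,16] → #
    (3,1)@(7, 3): e=[-18,194,48] → ·
    (2,2)@(5, 5): e=[50,158,16] → #
    (3,2)@(7, 5): e=[10,166,48] → #
    (4,2)@(9, 5): e=[-30,174,80] → ·
    (2,3)@(5, 7): e=[78,130,16] → #
    (4,3)@(9, 7): e=[-2,146,80] → ·
    (2,4)@(5, 9): e=[106,102,16] → #
    (4,4)@(9, 9): e=[26,118,80] → #
    (5,4)@(11, 9): e=[-14,126,112] → ·
    (2,5)@(5, 11): e=[134,74,16] → #
    (5,5)@(11, 11): e=[14,98,112] → #
  covered (28 px):
    · · · · · · · · · ·
    · · # · · · · · · ·
    · · # # · · · · · ·
    · · # # · · · · · ·
    · · # # # · · · · ·
    · · # # # # · · · ·
    · · # # # # # · · ·
    · · # # # # # · · ·
    · · · · # # # # · ·
    · · · · · · · # # ·
    · · · · · · · · · ·
T3:
  2·area = 104  (B↔C swapped to make it positive)
  edge (10, 2)→(10, 15): d=(0,13) inclusive
  edge (10, 15)→(2, 2): d=(-8,-13) inclusive
  edge (2, 2)→(10, 2): d=(8,0) inclusive
    (1,1)@(3, 3): e=[91,5,8] → #
    (2,1)@(5, 3): e=[65,31,8] → #
    (3,1)@(7, 3): e=[39,57,8] → #
    (4,1)@(9, 3): e=[13,83,8] → #
    (5,1)@(11, 3): e=[-13,109,8] → ·
    (1,2)@(3, 5): e=[91,-11,24] → ·
    (2,2)@(5, 5): e=[65,15,24] → #
    (5,2)@(11, 5): e=[-13,93,24] → ·
    (2,3)@(5, 7): e=[65,-1,40] → ·
    (3,3)@(7, 7): e=[39,25,40] → #
    (5,3)@(11, 7): e=[-13,77,40] → ·
    (3,4)@(7, 9): e=[39,9,56] → #
  covered (13 px):
    · · · · · · · · · ·
    · # # # # · · · · ·
    · · # # # · · · · ·
    · · · # # · · · · ·
    · · · # # · · · · ·
    · · · · # · · · · ·
    · · · · # · · · · ·
    · · · · · · · · · ·
    · · · · · · · · · ·
    · · · · · · · · · ·
    · · · · · · · · · ·

Final: 69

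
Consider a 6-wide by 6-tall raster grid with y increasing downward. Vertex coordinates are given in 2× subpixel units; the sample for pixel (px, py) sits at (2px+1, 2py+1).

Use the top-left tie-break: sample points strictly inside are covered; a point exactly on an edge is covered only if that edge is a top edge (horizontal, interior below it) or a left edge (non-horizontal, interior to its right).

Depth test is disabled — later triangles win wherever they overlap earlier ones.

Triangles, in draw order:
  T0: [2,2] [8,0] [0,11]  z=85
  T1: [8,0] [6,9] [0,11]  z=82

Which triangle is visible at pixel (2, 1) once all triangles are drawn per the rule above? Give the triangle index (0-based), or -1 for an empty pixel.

T0:
  2·area = 50
  edge (2, 2)→(8, 0): d=(6,-2) top-left  bias=+0
  edge (8, 0)→(0, 11): d=(-8,11) right/bottom  bias=-1
  edge (0, 11)→(2, 2): d=(2,-9) top-left  bias=+0
    (2,0)@(5, 1): e=[0,25,25] → #  [on edge]
    (3,0)@(7, 1): e=[4,3,43] → #
    (4,0)@(9, 1): e=[8,-19,61] → ·
    (1,1)@(3, 3): e=[8,31,11] → #
    (3,1)@(7, 3): e=[16,-13,47] → ·
    (1,2)@(3, 5): e=[20,15,15] → #
    (2,2)@(5, 5): e=[24,-7,33] → ·
    (0,3)@(1, 7): e=[28,21,1] → #
    (1,3)@(3, 7): e=[32,-1,19] → ·
    (0,4)@(1, 9): e=[40,5,5] → #
    (1,4)@(3, 9): e=[44,-17,23] → ·
    (0,5)@(1, 11): e=[52,-11,9] → ·
  covered (7 px):
    · · # # · ·
    · # # · · ·
    · # · · · ·
    # · · · · ·
    # · · · · ·
    · · · · · ·
T1:
  2·area = 50
  edge (8, 0)→(6, 9): d=(-2,9) right/bottom  bias=-1
  edge (6, 9)→(0, 11): d=(-6,2) right/bottom  bias=-1
  edge (0, 11)→(8, 0): d=(8,-11) top-left  bias=+0
    (3,1)@(7, 3): e=[3,34,13] → #
    (4,1)@(9, 3): e=[-15,30,35] → ·
    (2,2)@(5, 5): e=[17,26,7] → #
    (3,2)@(7, 5): e=[-1,22,29] → ·
    (1,3)@(3, 7): e=[31,18,1] → #
    (3,3)@(7, 7): e=[-5,10,45] → ·
    (1,4)@(3, 9): e=[27,6,17] → #
    (3,4)@(7, 9): e=[-9,-2,61] → ·
    (1,5)@(3, 11): e=[23,-6,33] → ·
    (2,5)@(5, 11): e=[5,-10,55] → ·
  covered (6 px):
    · · · · · ·
    · · · # · ·
    · · # · · ·
    · # # · · ·
    · # # · · ·
    · · · · · ·

Z-buffer (winner per pixel, '.' = empty):
  . . 0 0 . .
  . 0 0 1 . .
  . 0 1 . . .
  0 1 1 . . .
  0 1 1 . . .
  . . . . . .

Answer: 0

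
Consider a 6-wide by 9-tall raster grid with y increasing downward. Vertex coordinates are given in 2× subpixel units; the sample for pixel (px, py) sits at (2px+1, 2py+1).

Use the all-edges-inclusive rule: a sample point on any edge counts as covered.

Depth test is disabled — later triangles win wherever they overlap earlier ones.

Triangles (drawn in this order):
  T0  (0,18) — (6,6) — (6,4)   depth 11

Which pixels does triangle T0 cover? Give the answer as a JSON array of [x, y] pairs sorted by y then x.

T0:
  2·area = 12  (B↔C swapped to make it positive)
  edge (0, 18)→(6, 4): d=(6,-14) inclusive
  edge (6, 4)→(6, 6): d=(0,2) inclusive
  edge (6, 6)→(0, 18): d=(-6,12) inclusive
    (2,3)@(5, 7): e=[4,2,6] → █
    (3,3)@(7, 7): e=[32,-2,-18] → ·
    (2,4)@(5, 9): e=[16,2,-6] → ·
    (1,5)@(3, 11): e=[0,6,6] → █  [on edge]
    (2,5)@(5, 11): e=[28,2,-18] → ·
    (1,6)@(3, 13): e=[12,6,-6] → ·
  covered (2 px):
    · · · · · ·
    · · · · · ·
    · · · · · ·
    · · █ · · ·
    · · · · · ·
    · █ · · · ·
    · · · · · ·
    · · · · · ·
    · · · · · ·

Result: [[2,3],[1,5]]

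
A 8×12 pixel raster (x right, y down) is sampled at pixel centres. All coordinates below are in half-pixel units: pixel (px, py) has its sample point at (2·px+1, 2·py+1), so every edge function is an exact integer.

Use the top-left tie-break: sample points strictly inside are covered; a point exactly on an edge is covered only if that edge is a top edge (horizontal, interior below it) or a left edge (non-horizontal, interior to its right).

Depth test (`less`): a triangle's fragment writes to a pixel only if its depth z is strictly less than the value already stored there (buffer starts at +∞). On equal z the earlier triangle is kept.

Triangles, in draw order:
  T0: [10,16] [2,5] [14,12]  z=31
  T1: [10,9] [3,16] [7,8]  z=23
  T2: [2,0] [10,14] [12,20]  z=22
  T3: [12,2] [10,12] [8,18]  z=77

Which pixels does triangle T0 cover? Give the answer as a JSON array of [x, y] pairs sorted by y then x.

T0:
  2·area = 76
  edge (10, 16)→(2, 5): d=(-8,-11) top-left  bias=+0
  edge (2, 5)→(14, 12): d=(12,7) right/bottom  bias=-1
  edge (14, 12)→(10, 16): d=(-4,4) right/bottom  bias=-1
    (2,3)@(5, 7): e=[17,3,56] → █
    (3,3)@(7, 7): e=[39,-11,48] → ·
    (2,4)@(5, 9): e=[1,27,48] → █
    (3,4)@(7, 9): e=[23,13,40] → █
    (4,4)@(9, 9): e=[45,-1,32] → ·
    (2,5)@(5, 11): e=[-15,51,40] → ·
    (3,5)@(7, 11): e=[7,37,32] → █
    (4,5)@(9, 11): e=[29,23,24] → █
    (5,5)@(11, 11): e=[51,9,16] → █
    (6,5)@(13, 11): e=[73,-5,8] → ·
    (7,5)@(15, 11): e=[95,-19,0] → ·  [on edge]
    (3,6)@(7, 13): e=[-9,61,24] → ·
    (6,6)@(13, 13): e=[57,19,0] → ·  [on edge]
    (5,7)@(11, 15): e=[19,57,0] → ·  [on edge]
    (4,8)@(9, 17): e=[-19,95,0] → ·  [on edge]
    (3,9)@(7, 19): e=[-57,133,0] → ·  [on edge]
    (2,10)@(5, 21): e=[-95,171,0] → ·  [on edge]
    (1,11)@(3, 23): e=[-133,209,0] → ·  [on edge]
  covered (8 px):
    · · · · · · · ·
    · · · · · · · ·
    · · · · · · · ·
    · · █ · · · · ·
    · · █ █ · · · ·
    · · · █ █ █ · ·
    · · · · █ █ · ·
    · · · · · · · ·
    · · · · · · · ·
    · · · · · · · ·
    · · · · · · · ·
    · · · · · · · ·
T1:
  2·area = 28
  edge (10, 9)→(3, 16): d=(-7,7) right/bottom  bias=-1
  edge (3, 16)→(7, 8): d=(4,-8) top-left  bias=+0
  edge (7, 8)→(10, 9): d=(3,1) right/bottom  bias=-1
    (3,4)@(7, 9): e=[21,4,3] → █
    (4,4)@(9, 9): e=[7,20,1] → █
    (5,4)@(11, 9): e=[-7,36,-1] → ·
    (3,5)@(7, 11): e=[7,12,9] → █
    (4,5)@(9, 11): e=[-7,28,7] → ·
    (2,6)@(5, 13): e=[7,4,17] → █
    (3,6)@(7, 13): e=[-7,20,15] → ·
    (2,7)@(5, 15): e=[-7,12,23] → ·
  covered (4 px):
    · · · · · · · ·
    · · · · · · · ·
    · · · · · · · ·
    · · · · · · · ·
    · · · █ █ · · ·
    · · · █ · · · ·
    · · █ · · · · ·
    · · · · · · · ·
    · · · · · · · ·
    · · · · · · · ·
    · · · · · · · ·
    · · · · · · · ·
T2:
  2·area = 20
  edge (2, 0)→(10, 14): d=(8,14) right/bottom  bias=-1
  edge (10, 14)→(12, 20): d=(2,6) right/bottom  bias=-1
  edge (12, 20)→(2, 0): d=(-10,-20) top-left  bias=+0
    (3,2)@(7, 5): e=[-30,0,50] → ·  [on edge]
    (3,4)@(7, 9): e=[2,8,10] → █
    (4,4)@(9, 9): e=[-26,-4,50] → ·
    (3,5)@(7, 11): e=[18,12,-10] → ·
    (4,5)@(9, 11): e=[-10,0,30] → ·  [on edge]
    (4,6)@(9, 13): e=[6,4,10] → █
    (5,6)@(11, 13): e=[-22,-8,50] → ·
    (4,7)@(9, 15): e=[22,8,-10] → ·
    (5,8)@(11, 17): e=[10,0,10] → ·  [on edge]
    (6,11)@(13, 23): e=[30,0,-10] → ·  [on edge]
  covered (2 px):
    · · · · · · · ·
    · · · · · · · ·
    · · · · · · · ·
    · · · · · · · ·
    · · · █ · · · ·
    · · · · · · · ·
    · · · · █ · · ·
    · · · · · · · ·
    · · · · · · · ·
    · · · · · · · ·
    · · · · · · · ·
    · · · · · · · ·
T3:
  2·area = 8
  edge (12, 2)→(10, 12): d=(-2,10) right/bottom  bias=-1
  edge (10, 12)→(8, 18): d=(-2,6) right/bottom  bias=-1
  edge (8, 18)→(12, 2): d=(4,-16) top-left  bias=+0
    (6,1)@(13, 3): e=[-12,0,20] → ·  [on edge]
    (5,3)@(11, 7): e=[0,4,4] → ·  [on edge]
    (5,4)@(11, 9): e=[-4,0,12] → ·  [on edge]
    (4,7)@(9, 15): e=[4,0,4] → ·  [on edge]
    (4,8)@(9, 17): e=[0,-4,12] → ·  [on edge]
    (3,10)@(7, 21): e=[12,0,-4] → ·  [on edge]
  covered (0 px):
    · · · · · · · ·
    · · · · · · · ·
    · · · · · · · ·
    · · · · · · · ·
    · · · · · · · ·
    · · · · · · · ·
    · · · · · · · ·
    · · · · · · · ·
    · · · · · · · ·
    · · · · · · · ·
    · · · · · · · ·
    · · · · · · · ·

Result: [[2,3],[2,4],[3,4],[3,5],[4,5],[5,5],[4,6],[5,6]]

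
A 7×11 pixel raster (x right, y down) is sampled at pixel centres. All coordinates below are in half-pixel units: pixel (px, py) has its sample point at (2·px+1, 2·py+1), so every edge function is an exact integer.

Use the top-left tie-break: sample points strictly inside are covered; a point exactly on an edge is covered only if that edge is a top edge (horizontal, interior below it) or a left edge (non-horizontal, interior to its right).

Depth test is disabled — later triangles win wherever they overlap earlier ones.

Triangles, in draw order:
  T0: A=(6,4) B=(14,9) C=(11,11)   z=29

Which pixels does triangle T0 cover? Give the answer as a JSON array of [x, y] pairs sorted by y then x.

T0:
  2·area = 31
  edge (6, 4)→(14, 9): d=(8,5) right/bottom  bias=-1
  edge (14, 9)→(11, 11): d=(-3,2) right/bottom  bias=-1
  edge (11, 11)→(6, 4): d=(-5,-7) top-left  bias=+0
    (3,2)@(7, 5): e=[3,26,2] → █
    (4,2)@(9, 5): e=[-7,22,16] → ·
    (3,3)@(7, 7): e=[19,20,-8] → ·
    (4,3)@(9, 7): e=[9,16,6] → █
    (5,3)@(11, 7): e=[-1,12,20] → ·
    (4,4)@(9, 9): e=[25,10,-4] → ·
    (5,4)@(11, 9): e=[15,6,10] → █
    (6,4)@(13, 9): e=[5,2,24] → █
    (5,5)@(11, 11): e=[31,0,0] → ·  [on edge]
    (6,5)@(13, 11): e=[21,-4,14] → ·
    (2,7)@(5, 15): e=[93,0,-62] → ·  [on edge]
  covered (4 px):
    · · · · · · ·
    · · · · · · ·
    · · · █ · · ·
    · · · · █ · ·
    · · · · · █ █
    · · · · · · ·
    · · · · · · ·
    · · · · · · ·
    · · · · · · ·
    · · · · · · ·
    · · · · · · ·

Final: [[3,2],[4,3],[5,4],[6,4]]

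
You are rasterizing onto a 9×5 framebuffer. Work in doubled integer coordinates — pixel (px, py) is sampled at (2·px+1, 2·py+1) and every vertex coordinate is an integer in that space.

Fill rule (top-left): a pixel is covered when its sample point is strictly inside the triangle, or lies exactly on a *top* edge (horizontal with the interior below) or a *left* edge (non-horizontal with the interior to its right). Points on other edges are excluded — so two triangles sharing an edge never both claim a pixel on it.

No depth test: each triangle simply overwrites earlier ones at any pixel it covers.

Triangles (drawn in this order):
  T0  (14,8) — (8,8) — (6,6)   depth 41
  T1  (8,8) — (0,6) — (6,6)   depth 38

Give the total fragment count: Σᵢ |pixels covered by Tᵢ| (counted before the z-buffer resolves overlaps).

T0:
  2·area = 12
  edge (14, 8)→(8, 8): d=(-6,0) right/bottom  bias=-1
  edge (8, 8)→(6, 6): d=(-2,-2) top-left  bias=+0
  edge (6, 6)→(14, 8): d=(8,2) right/bottom  bias=-1
    (0,0)@(1, 1): e=[42,0,-30] → ·  [on edge]
    (1,1)@(3, 3): e=[30,0,-18] → ·  [on edge]
    (2,2)@(5, 5): e=[18,0,-6] → ·  [on edge]
    (3,3)@(7, 7): e=[6,0,6] → █  [on edge]
    (4,3)@(9, 7): e=[6,4,2] → █
    (5,3)@(11, 7): e=[6,8,-2] → ·
    (3,4)@(7, 9): e=[-6,-4,22] → ·
    (4,4)@(9, 9): e=[-6,0,18] → ·  [on edge]
  covered (2 px):
    · · · · · · · · ·
    · · · · · · · · ·
    · · · · · · · · ·
    · · · █ █ · · · ·
    · · · · · · · · ·
T1:
  2·area = 12
  edge (8, 8)→(0, 6): d=(-8,-2) top-left  bias=+0
  edge (0, 6)→(6, 6): d=(6,0) top-left  bias=+0
  edge (6, 6)→(8, 8): d=(2,2) right/bottom  bias=-1
    (0,0)@(1, 1): e=[42,-30,0] → ·  [on edge]
    (1,1)@(3, 3): e=[30,-18,0] → ·  [on edge]
    (2,2)@(5, 5): e=[18,-6,0] → ·  [on edge]
    (2,3)@(5, 7): e=[2,6,4] → █
    (3,3)@(7, 7): e=[6,6,0] → ·  [on edge]
    (2,4)@(5, 9): e=[-14,18,8] → ·
    (4,4)@(9, 9): e=[-6,18,0] → ·  [on edge]
  covered (1 px):
    · · · · · · · · ·
    · · · · · · · · ·
    · · · · · · · · ·
    · · █ · · · · · ·
    · · · · · · · · ·

Answer: 3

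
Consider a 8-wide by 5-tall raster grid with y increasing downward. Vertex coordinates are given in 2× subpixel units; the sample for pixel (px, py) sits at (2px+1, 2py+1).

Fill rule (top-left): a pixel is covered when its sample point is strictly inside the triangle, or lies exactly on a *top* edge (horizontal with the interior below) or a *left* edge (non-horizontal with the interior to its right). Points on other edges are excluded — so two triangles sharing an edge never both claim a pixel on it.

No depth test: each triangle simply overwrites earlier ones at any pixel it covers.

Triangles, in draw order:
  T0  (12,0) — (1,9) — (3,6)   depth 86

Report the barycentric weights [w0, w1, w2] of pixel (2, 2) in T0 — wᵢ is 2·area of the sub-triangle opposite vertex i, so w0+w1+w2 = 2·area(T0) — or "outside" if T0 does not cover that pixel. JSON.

T0:
  2·area = 15
  edge (12, 0)→(1, 9): d=(-11,9) right/bottom  bias=-1
  edge (1, 9)→(3, 6): d=(2,-3) top-left  bias=+0
  edge (3, 6)→(12, 0): d=(9,-6) top-left  bias=+0
    (2,1)@(5, 3): e=[30,0,-15] → ·  [on edge]
    (2,2)@(5, 5): e=[8,4,3] → #
    (3,2)@(7, 5): e=[-10,10,15] → ·
    (1,3)@(3, 7): e=[4,2,9] → #
    (2,3)@(5, 7): e=[-14,8,21] → ·
    (0,4)@(1, 9): e=[0,0,15] → ·  [on edge]
    (1,4)@(3, 9): e=[-18,6,27] → ·
  covered (2 px):
    · · · · · · · ·
    · · · · · · · ·
    · · # · · · · ·
    · # · · · · · ·
    · · · · · · · ·

Final: [4,3,8]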